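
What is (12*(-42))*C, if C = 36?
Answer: -18144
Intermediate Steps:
(12*(-42))*C = (12*(-42))*36 = -504*36 = -18144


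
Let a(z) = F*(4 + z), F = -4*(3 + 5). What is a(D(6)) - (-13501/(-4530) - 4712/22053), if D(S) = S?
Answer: -10748140331/33300030 ≈ -322.77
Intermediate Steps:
F = -32 (F = -4*8 = -32)
a(z) = -128 - 32*z (a(z) = -32*(4 + z) = -128 - 32*z)
a(D(6)) - (-13501/(-4530) - 4712/22053) = (-128 - 32*6) - (-13501/(-4530) - 4712/22053) = (-128 - 192) - (-13501*(-1/4530) - 4712*1/22053) = -320 - (13501/4530 - 4712/22053) = -320 - 1*92130731/33300030 = -320 - 92130731/33300030 = -10748140331/33300030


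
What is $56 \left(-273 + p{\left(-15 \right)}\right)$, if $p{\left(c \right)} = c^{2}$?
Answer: $-2688$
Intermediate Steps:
$56 \left(-273 + p{\left(-15 \right)}\right) = 56 \left(-273 + \left(-15\right)^{2}\right) = 56 \left(-273 + 225\right) = 56 \left(-48\right) = -2688$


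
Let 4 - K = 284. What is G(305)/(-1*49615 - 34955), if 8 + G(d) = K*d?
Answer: 42704/42285 ≈ 1.0099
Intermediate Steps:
K = -280 (K = 4 - 1*284 = 4 - 284 = -280)
G(d) = -8 - 280*d
G(305)/(-1*49615 - 34955) = (-8 - 280*305)/(-1*49615 - 34955) = (-8 - 85400)/(-49615 - 34955) = -85408/(-84570) = -85408*(-1/84570) = 42704/42285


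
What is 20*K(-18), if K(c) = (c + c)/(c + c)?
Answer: 20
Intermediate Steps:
K(c) = 1 (K(c) = (2*c)/((2*c)) = (2*c)*(1/(2*c)) = 1)
20*K(-18) = 20*1 = 20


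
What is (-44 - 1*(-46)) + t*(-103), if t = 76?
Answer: -7826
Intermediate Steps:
(-44 - 1*(-46)) + t*(-103) = (-44 - 1*(-46)) + 76*(-103) = (-44 + 46) - 7828 = 2 - 7828 = -7826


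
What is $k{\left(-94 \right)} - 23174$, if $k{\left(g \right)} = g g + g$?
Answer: $-14432$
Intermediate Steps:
$k{\left(g \right)} = g + g^{2}$ ($k{\left(g \right)} = g^{2} + g = g + g^{2}$)
$k{\left(-94 \right)} - 23174 = - 94 \left(1 - 94\right) - 23174 = \left(-94\right) \left(-93\right) - 23174 = 8742 - 23174 = -14432$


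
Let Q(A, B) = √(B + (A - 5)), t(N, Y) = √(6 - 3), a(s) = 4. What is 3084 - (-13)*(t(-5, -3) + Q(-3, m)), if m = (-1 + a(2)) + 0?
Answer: 3084 + 13*√3 + 13*I*√5 ≈ 3106.5 + 29.069*I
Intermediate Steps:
t(N, Y) = √3
m = 3 (m = (-1 + 4) + 0 = 3 + 0 = 3)
Q(A, B) = √(-5 + A + B) (Q(A, B) = √(B + (-5 + A)) = √(-5 + A + B))
3084 - (-13)*(t(-5, -3) + Q(-3, m)) = 3084 - (-13)*(√3 + √(-5 - 3 + 3)) = 3084 - (-13)*(√3 + √(-5)) = 3084 - (-13)*(√3 + I*√5) = 3084 - (-13*√3 - 13*I*√5) = 3084 + (13*√3 + 13*I*√5) = 3084 + 13*√3 + 13*I*√5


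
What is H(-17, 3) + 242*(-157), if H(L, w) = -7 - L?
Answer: -37984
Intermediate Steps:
H(-17, 3) + 242*(-157) = (-7 - 1*(-17)) + 242*(-157) = (-7 + 17) - 37994 = 10 - 37994 = -37984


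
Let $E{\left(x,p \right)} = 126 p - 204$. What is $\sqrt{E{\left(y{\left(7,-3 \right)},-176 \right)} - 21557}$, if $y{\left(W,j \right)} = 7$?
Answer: $i \sqrt{43937} \approx 209.61 i$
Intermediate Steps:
$E{\left(x,p \right)} = -204 + 126 p$
$\sqrt{E{\left(y{\left(7,-3 \right)},-176 \right)} - 21557} = \sqrt{\left(-204 + 126 \left(-176\right)\right) - 21557} = \sqrt{\left(-204 - 22176\right) - 21557} = \sqrt{-22380 - 21557} = \sqrt{-43937} = i \sqrt{43937}$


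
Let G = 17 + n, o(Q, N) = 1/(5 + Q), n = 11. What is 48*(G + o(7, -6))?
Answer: 1348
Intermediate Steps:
G = 28 (G = 17 + 11 = 28)
48*(G + o(7, -6)) = 48*(28 + 1/(5 + 7)) = 48*(28 + 1/12) = 48*(337/12) = 1348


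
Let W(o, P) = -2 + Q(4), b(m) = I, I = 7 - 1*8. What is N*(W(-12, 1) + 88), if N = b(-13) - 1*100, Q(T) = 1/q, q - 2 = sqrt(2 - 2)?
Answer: -17473/2 ≈ -8736.5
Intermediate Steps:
q = 2 (q = 2 + sqrt(2 - 2) = 2 + sqrt(0) = 2 + 0 = 2)
Q(T) = 1/2
I = -1 (I = 7 - 8 = -1)
b(m) = -1
W(o, P) = -3/2 (W(o, P) = -2 + 1/2 = -3/2)
N = -101 (N = -1 - 1*100 = -1 - 100 = -101)
N*(W(-12, 1) + 88) = -101*(-3/2 + 88) = -101*173/2 = -17473/2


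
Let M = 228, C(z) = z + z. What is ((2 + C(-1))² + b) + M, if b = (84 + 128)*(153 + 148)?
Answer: 64040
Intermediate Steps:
C(z) = 2*z
b = 63812 (b = 212*301 = 63812)
((2 + C(-1))² + b) + M = ((2 + 2*(-1))² + 63812) + 228 = ((2 - 2)² + 63812) + 228 = (0² + 63812) + 228 = (0 + 63812) + 228 = 63812 + 228 = 64040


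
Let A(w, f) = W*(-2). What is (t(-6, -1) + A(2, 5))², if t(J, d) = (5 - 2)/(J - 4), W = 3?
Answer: 3969/100 ≈ 39.690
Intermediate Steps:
A(w, f) = -6 (A(w, f) = 3*(-2) = -6)
t(J, d) = 3/(-4 + J)
(t(-6, -1) + A(2, 5))² = (3/(-4 - 6) - 6)² = (3/(-10) - 6)² = (3*(-⅒) - 6)² = (-3/10 - 6)² = (-63/10)² = 3969/100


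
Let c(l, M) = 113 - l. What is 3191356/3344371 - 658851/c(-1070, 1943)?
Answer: -2199666803573/3956390893 ≈ -555.98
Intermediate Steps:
3191356/3344371 - 658851/c(-1070, 1943) = 3191356/3344371 - 658851/(113 - 1*(-1070)) = 3191356*(1/3344371) - 658851/(113 + 1070) = 3191356/3344371 - 658851/1183 = -2199666803573/3956390893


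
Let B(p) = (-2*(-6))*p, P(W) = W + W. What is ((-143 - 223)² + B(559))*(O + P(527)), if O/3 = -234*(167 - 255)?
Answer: 8837919120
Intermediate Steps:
P(W) = 2*W
O = 61776 (O = 3*(-234*(167 - 255)) = 3*(-234*(-88)) = 3*20592 = 61776)
B(p) = 12*p
((-143 - 223)² + B(559))*(O + P(527)) = ((-143 - 223)² + 12*559)*(61776 + 2*527) = ((-366)² + 6708)*(61776 + 1054) = (133956 + 6708)*62830 = 140664*62830 = 8837919120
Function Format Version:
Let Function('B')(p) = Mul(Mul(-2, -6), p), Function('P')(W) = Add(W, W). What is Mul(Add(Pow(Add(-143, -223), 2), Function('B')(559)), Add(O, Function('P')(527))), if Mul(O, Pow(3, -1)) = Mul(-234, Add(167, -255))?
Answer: 8837919120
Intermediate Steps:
Function('P')(W) = Mul(2, W)
O = 61776 (O = Mul(3, Mul(-234, Add(167, -255))) = Mul(3, Mul(-234, -88)) = Mul(3, 20592) = 61776)
Function('B')(p) = Mul(12, p)
Mul(Add(Pow(Add(-143, -223), 2), Function('B')(559)), Add(O, Function('P')(527))) = Mul(Add(Pow(Add(-143, -223), 2), Mul(12, 559)), Add(61776, Mul(2, 527))) = Mul(Add(Pow(-366, 2), 6708), Add(61776, 1054)) = Mul(Add(133956, 6708), 62830) = Mul(140664, 62830) = 8837919120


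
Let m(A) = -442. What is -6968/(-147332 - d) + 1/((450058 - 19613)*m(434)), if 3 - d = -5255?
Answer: 132570846333/2903126832710 ≈ 0.045665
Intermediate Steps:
d = 5258 (d = 3 - 1*(-5255) = 3 + 5255 = 5258)
-6968/(-147332 - d) + 1/((450058 - 19613)*m(434)) = -6968/(-147332 - 1*5258) + 1/((450058 - 19613)*(-442)) = -6968/(-147332 - 5258) - 1/442/430445 = -6968/(-152590) + (1/430445)*(-1/442) = -6968*(-1/152590) - 1/190256690 = 3484/76295 - 1/190256690 = 132570846333/2903126832710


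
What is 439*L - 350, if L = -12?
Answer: -5618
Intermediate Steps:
439*L - 350 = 439*(-12) - 350 = -5268 - 350 = -5618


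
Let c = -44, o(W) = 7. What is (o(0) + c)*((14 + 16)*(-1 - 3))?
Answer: 4440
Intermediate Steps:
(o(0) + c)*((14 + 16)*(-1 - 3)) = (7 - 44)*((14 + 16)*(-1 - 3)) = -1110*(-4) = -37*(-120) = 4440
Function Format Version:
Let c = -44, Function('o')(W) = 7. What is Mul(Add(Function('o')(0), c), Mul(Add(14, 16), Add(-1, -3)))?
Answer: 4440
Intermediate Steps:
Mul(Add(Function('o')(0), c), Mul(Add(14, 16), Add(-1, -3))) = Mul(Add(7, -44), Mul(Add(14, 16), Add(-1, -3))) = Mul(-37, Mul(30, -4)) = Mul(-37, -120) = 4440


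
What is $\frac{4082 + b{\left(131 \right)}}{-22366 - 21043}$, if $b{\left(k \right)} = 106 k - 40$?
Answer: $- \frac{216}{523} \approx -0.413$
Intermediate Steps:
$b{\left(k \right)} = -40 + 106 k$
$\frac{4082 + b{\left(131 \right)}}{-22366 - 21043} = \frac{4082 + \left(-40 + 106 \cdot 131\right)}{-22366 - 21043} = \frac{4082 + \left(-40 + 13886\right)}{-43409} = \left(4082 + 13846\right) \left(- \frac{1}{43409}\right) = 17928 \left(- \frac{1}{43409}\right) = - \frac{216}{523}$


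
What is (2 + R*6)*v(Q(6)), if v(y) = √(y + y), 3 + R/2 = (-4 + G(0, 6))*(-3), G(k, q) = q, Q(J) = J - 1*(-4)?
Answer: -212*√5 ≈ -474.05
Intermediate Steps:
Q(J) = 4 + J (Q(J) = J + 4 = 4 + J)
R = -18 (R = -6 + 2*((-4 + 6)*(-3)) = -6 + 2*(2*(-3)) = -6 + 2*(-6) = -6 - 12 = -18)
v(y) = √2*√y (v(y) = √(2*y) = √2*√y)
(2 + R*6)*v(Q(6)) = (2 - 18*6)*(√2*√(4 + 6)) = (2 - 108)*(√2*√10) = -212*√5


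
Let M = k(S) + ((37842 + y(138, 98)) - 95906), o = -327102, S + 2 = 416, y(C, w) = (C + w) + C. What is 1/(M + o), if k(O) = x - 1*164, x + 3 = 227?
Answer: -1/384732 ≈ -2.5992e-6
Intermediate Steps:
x = 224 (x = -3 + 227 = 224)
y(C, w) = w + 2*C
S = 414 (S = -2 + 416 = 414)
k(O) = 60 (k(O) = 224 - 1*164 = 224 - 164 = 60)
M = -57630 (M = 60 + ((37842 + (98 + 2*138)) - 95906) = 60 + ((37842 + (98 + 276)) - 95906) = 60 + ((37842 + 374) - 95906) = 60 + (38216 - 95906) = 60 - 57690 = -57630)
1/(M + o) = 1/(-57630 - 327102) = 1/(-384732) = -1/384732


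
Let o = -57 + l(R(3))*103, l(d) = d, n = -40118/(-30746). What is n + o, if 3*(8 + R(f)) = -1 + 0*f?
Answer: -42154081/46119 ≈ -914.03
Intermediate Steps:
R(f) = -25/3 (R(f) = -8 + (-1 + 0*f)/3 = -8 + (-1 + 0)/3 = -8 + (1/3)*(-1) = -8 - 1/3 = -25/3)
n = 20059/15373 (n = -40118*(-1/30746) = 20059/15373 ≈ 1.3048)
o = -2746/3 (o = -57 - 25/3*103 = -57 - 2575/3 = -2746/3 ≈ -915.33)
n + o = 20059/15373 - 2746/3 = -42154081/46119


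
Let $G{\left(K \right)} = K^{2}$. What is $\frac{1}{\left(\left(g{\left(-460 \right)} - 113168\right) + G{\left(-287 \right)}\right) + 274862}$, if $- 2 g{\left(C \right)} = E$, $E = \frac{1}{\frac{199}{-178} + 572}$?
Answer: $\frac{101617}{24800949782} \approx 4.0973 \cdot 10^{-6}$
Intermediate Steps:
$E = \frac{178}{101617}$ ($E = \frac{1}{199 \left(- \frac{1}{178}\right) + 572} = \frac{1}{- \frac{199}{178} + 572} = \frac{1}{\frac{101617}{178}} = \frac{178}{101617} \approx 0.0017517$)
$g{\left(C \right)} = - \frac{89}{101617}$ ($g{\left(C \right)} = \left(- \frac{1}{2}\right) \frac{178}{101617} = - \frac{89}{101617}$)
$\frac{1}{\left(\left(g{\left(-460 \right)} - 113168\right) + G{\left(-287 \right)}\right) + 274862} = \frac{1}{\left(\left(- \frac{89}{101617} - 113168\right) + \left(-287\right)^{2}\right) + 274862} = \frac{1}{\left(- \frac{11499792745}{101617} + 82369\right) + 274862} = \frac{1}{- \frac{3129702072}{101617} + 274862} = \frac{1}{\frac{24800949782}{101617}} = \frac{101617}{24800949782}$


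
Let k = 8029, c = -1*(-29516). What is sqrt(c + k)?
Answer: sqrt(37545) ≈ 193.77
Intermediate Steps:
c = 29516
sqrt(c + k) = sqrt(29516 + 8029) = sqrt(37545)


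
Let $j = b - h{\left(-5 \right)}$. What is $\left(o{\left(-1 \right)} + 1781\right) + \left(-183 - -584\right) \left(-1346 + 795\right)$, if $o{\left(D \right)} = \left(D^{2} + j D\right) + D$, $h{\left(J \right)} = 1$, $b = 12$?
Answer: $-219181$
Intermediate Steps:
$j = 11$ ($j = 12 - 1 = 11$)
$o{\left(D \right)} = D^{2} + 12 D$ ($o{\left(D \right)} = \left(D^{2} + 11 D\right) + D = D^{2} + 12 D$)
$\left(o{\left(-1 \right)} + 1781\right) + \left(-183 - -584\right) \left(-1346 + 795\right) = \left(- (12 - 1) + 1781\right) + \left(-183 - -584\right) \left(-1346 + 795\right) = \left(\left(-1\right) 11 + 1781\right) + \left(-183 + 584\right) \left(-551\right) = \left(-11 + 1781\right) + 401 \left(-551\right) = 1770 - 220951 = -219181$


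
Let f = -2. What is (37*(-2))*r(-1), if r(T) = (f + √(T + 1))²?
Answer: -296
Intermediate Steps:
r(T) = (-2 + √(1 + T))² (r(T) = (-2 + √(T + 1))² = (-2 + √(1 + T))²)
(37*(-2))*r(-1) = (37*(-2))*(-2 + √(1 - 1))² = -74*(-2 + √0)² = -74*(-2 + 0)² = -74*(-2)² = -74*4 = -296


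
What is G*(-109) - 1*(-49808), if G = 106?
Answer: 38254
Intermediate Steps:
G*(-109) - 1*(-49808) = 106*(-109) - 1*(-49808) = -11554 + 49808 = 38254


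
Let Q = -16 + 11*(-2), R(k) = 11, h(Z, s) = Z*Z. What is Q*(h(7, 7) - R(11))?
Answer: -1444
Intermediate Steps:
h(Z, s) = Z²
Q = -38 (Q = -16 - 22 = -38)
Q*(h(7, 7) - R(11)) = -38*(7² - 1*11) = -38*(49 - 11) = -38*38 = -1444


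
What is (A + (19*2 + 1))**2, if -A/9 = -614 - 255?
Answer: 61779600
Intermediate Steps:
A = 7821 (A = -9*(-614 - 255) = -9*(-869) = 7821)
(A + (19*2 + 1))**2 = (7821 + (19*2 + 1))**2 = (7821 + (38 + 1))**2 = (7821 + 39)**2 = 7860**2 = 61779600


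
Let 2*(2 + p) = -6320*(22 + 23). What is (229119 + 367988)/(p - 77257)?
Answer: -597107/219459 ≈ -2.7208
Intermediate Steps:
p = -142202 (p = -2 + (-6320*(22 + 23))/2 = -2 + (-6320*45)/2 = -2 + (½)*(-284400) = -2 - 142200 = -142202)
(229119 + 367988)/(p - 77257) = (229119 + 367988)/(-142202 - 77257) = 597107/(-219459) = 597107*(-1/219459) = -597107/219459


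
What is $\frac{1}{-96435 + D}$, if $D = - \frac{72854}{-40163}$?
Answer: $- \frac{40163}{3873046051} \approx -1.037 \cdot 10^{-5}$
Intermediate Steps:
$D = \frac{72854}{40163}$ ($D = \left(-72854\right) \left(- \frac{1}{40163}\right) = \frac{72854}{40163} \approx 1.814$)
$\frac{1}{-96435 + D} = \frac{1}{-96435 + \frac{72854}{40163}} = \frac{1}{- \frac{3873046051}{40163}} = - \frac{40163}{3873046051}$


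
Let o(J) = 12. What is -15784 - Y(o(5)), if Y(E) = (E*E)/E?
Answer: -15796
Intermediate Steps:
Y(E) = E (Y(E) = E²/E = E)
-15784 - Y(o(5)) = -15784 - 1*12 = -15784 - 12 = -15796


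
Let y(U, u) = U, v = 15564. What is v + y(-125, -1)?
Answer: 15439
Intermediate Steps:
v + y(-125, -1) = 15564 - 125 = 15439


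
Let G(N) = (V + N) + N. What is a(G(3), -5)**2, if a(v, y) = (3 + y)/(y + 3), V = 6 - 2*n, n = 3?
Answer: 1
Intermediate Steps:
V = 0 (V = 6 - 2*3 = 6 - 6 = 0)
G(N) = 2*N (G(N) = (0 + N) + N = N + N = 2*N)
a(v, y) = 1 (a(v, y) = (3 + y)/(3 + y) = 1)
a(G(3), -5)**2 = 1**2 = 1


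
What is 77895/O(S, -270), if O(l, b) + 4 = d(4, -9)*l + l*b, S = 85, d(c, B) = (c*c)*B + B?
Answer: -77895/35959 ≈ -2.1662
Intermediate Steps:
d(c, B) = B + B*c² (d(c, B) = c²*B + B = B*c² + B = B + B*c²)
O(l, b) = -4 - 153*l + b*l (O(l, b) = -4 + ((-9*(1 + 4²))*l + l*b) = -4 + ((-9*(1 + 16))*l + b*l) = -4 + ((-9*17)*l + b*l) = -4 + (-153*l + b*l) = -4 - 153*l + b*l)
77895/O(S, -270) = 77895/(-4 - 153*85 - 270*85) = 77895/(-4 - 13005 - 22950) = 77895/(-35959) = 77895*(-1/35959) = -77895/35959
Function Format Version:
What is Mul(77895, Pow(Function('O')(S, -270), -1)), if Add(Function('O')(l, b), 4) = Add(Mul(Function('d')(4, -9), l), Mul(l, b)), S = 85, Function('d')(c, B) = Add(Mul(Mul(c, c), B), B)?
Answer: Rational(-77895, 35959) ≈ -2.1662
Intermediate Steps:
Function('d')(c, B) = Add(B, Mul(B, Pow(c, 2))) (Function('d')(c, B) = Add(Mul(Pow(c, 2), B), B) = Add(Mul(B, Pow(c, 2)), B) = Add(B, Mul(B, Pow(c, 2))))
Function('O')(l, b) = Add(-4, Mul(-153, l), Mul(b, l)) (Function('O')(l, b) = Add(-4, Add(Mul(Mul(-9, Add(1, Pow(4, 2))), l), Mul(l, b))) = Add(-4, Add(Mul(Mul(-9, Add(1, 16)), l), Mul(b, l))) = Add(-4, Add(Mul(Mul(-9, 17), l), Mul(b, l))) = Add(-4, Add(Mul(-153, l), Mul(b, l))) = Add(-4, Mul(-153, l), Mul(b, l)))
Mul(77895, Pow(Function('O')(S, -270), -1)) = Mul(77895, Pow(Add(-4, Mul(-153, 85), Mul(-270, 85)), -1)) = Mul(77895, Pow(Add(-4, -13005, -22950), -1)) = Mul(77895, Pow(-35959, -1)) = Mul(77895, Rational(-1, 35959)) = Rational(-77895, 35959)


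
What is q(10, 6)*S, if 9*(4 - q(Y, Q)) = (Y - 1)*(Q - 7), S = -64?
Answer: -320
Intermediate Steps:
q(Y, Q) = 4 - (-1 + Y)*(-7 + Q)/9 (q(Y, Q) = 4 - (Y - 1)*(Q - 7)/9 = 4 - (-1 + Y)*(-7 + Q)/9)
q(10, 6)*S = (29/9 + (⅑)*6 + (7/9)*10 - ⅑*6*10)*(-64) = (29/9 + ⅔ + 70/9 - 20/3)*(-64) = 5*(-64) = -320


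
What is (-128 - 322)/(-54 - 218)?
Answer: 225/136 ≈ 1.6544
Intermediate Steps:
(-128 - 322)/(-54 - 218) = -450/(-272) = -450*(-1/272) = 225/136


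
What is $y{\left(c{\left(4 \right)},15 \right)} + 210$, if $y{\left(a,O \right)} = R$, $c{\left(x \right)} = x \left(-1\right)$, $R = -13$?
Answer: $197$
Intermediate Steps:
$c{\left(x \right)} = - x$
$y{\left(a,O \right)} = -13$
$y{\left(c{\left(4 \right)},15 \right)} + 210 = -13 + 210 = 197$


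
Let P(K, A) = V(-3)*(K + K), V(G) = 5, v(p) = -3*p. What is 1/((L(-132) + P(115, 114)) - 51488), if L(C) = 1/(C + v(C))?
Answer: -264/13289231 ≈ -1.9866e-5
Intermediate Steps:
P(K, A) = 10*K (P(K, A) = 5*(K + K) = 5*(2*K) = 10*K)
L(C) = -1/(2*C) (L(C) = 1/(C - 3*C) = 1/(-2*C) = -1/(2*C))
1/((L(-132) + P(115, 114)) - 51488) = 1/((-½/(-132) + 10*115) - 51488) = 1/((-½*(-1/132) + 1150) - 51488) = 1/((1/264 + 1150) - 51488) = 1/(303601/264 - 51488) = 1/(-13289231/264) = -264/13289231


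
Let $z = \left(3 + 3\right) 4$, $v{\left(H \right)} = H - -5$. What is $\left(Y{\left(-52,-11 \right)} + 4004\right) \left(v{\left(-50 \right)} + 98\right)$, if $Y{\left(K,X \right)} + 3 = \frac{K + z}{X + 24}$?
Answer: $\frac{2755205}{13} \approx 2.1194 \cdot 10^{5}$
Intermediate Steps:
$v{\left(H \right)} = 5 + H$ ($v{\left(H \right)} = H + 5 = 5 + H$)
$z = 24$ ($z = 6 \cdot 4 = 24$)
$Y{\left(K,X \right)} = -3 + \frac{24 + K}{24 + X}$ ($Y{\left(K,X \right)} = -3 + \frac{K + 24}{X + 24} = -3 + \frac{24 + K}{24 + X}$)
$\left(Y{\left(-52,-11 \right)} + 4004\right) \left(v{\left(-50 \right)} + 98\right) = \left(\frac{-48 - 52 - -33}{24 - 11} + 4004\right) \left(\left(5 - 50\right) + 98\right) = \left(\frac{-48 - 52 + 33}{13} + 4004\right) \left(-45 + 98\right) = \left(\frac{1}{13} \left(-67\right) + 4004\right) 53 = \left(- \frac{67}{13} + 4004\right) 53 = \frac{51985}{13} \cdot 53 = \frac{2755205}{13}$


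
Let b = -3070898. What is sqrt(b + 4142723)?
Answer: 5*sqrt(42873) ≈ 1035.3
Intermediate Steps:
sqrt(b + 4142723) = sqrt(-3070898 + 4142723) = sqrt(1071825) = 5*sqrt(42873)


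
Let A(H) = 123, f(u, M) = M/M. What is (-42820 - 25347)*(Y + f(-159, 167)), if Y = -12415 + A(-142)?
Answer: 837840597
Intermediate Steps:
f(u, M) = 1
Y = -12292 (Y = -12415 + 123 = -12292)
(-42820 - 25347)*(Y + f(-159, 167)) = (-42820 - 25347)*(-12292 + 1) = -68167*(-12291) = 837840597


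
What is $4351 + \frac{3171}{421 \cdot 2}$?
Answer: $\frac{3666713}{842} \approx 4354.8$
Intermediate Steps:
$4351 + \frac{3171}{421 \cdot 2} = 4351 + \frac{3171}{842} = \frac{3666713}{842}$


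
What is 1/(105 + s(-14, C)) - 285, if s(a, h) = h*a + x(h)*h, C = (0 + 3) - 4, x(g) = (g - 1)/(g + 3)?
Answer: -34199/120 ≈ -284.99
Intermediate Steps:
x(g) = (-1 + g)/(3 + g)
C = -1 (C = 3 - 4 = -1)
s(a, h) = a*h + h*(-1 + h)/(3 + h) (s(a, h) = h*a + ((-1 + h)/(3 + h))*h = a*h + h*(-1 + h)/(3 + h))
1/(105 + s(-14, C)) - 285 = 1/(105 - (-1 - 1 - 14*(3 - 1))/(3 - 1)) - 285 = 1/(105 - 1*(-1 - 1 - 14*2)/2) - 285 = 1/(105 - 1*1/2*(-1 - 1 - 28)) - 285 = 1/(105 - 1*1/2*(-30)) - 285 = 1/(105 + 15) - 285 = 1/120 - 285 = -34199/120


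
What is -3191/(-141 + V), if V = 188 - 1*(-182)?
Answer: -3191/229 ≈ -13.934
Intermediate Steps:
V = 370 (V = 188 + 182 = 370)
-3191/(-141 + V) = -3191/(-141 + 370) = -3191/229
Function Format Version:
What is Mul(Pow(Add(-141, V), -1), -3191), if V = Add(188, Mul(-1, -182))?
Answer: Rational(-3191, 229) ≈ -13.934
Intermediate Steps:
V = 370 (V = Add(188, 182) = 370)
Mul(Pow(Add(-141, V), -1), -3191) = Mul(Pow(Add(-141, 370), -1), -3191) = Mul(Pow(229, -1), -3191) = Mul(Rational(1, 229), -3191) = Rational(-3191, 229)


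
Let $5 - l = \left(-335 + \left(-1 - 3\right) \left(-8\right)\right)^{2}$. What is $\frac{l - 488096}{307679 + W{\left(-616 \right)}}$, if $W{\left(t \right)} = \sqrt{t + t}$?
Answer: $- \frac{59474350700}{31555456091} + \frac{773200 i \sqrt{77}}{31555456091} \approx -1.8848 + 0.00021501 i$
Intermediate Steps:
$W{\left(t \right)} = \sqrt{2} \sqrt{t}$ ($W{\left(t \right)} = \sqrt{2 t} = \sqrt{2} \sqrt{t}$)
$l = -91804$ ($l = 5 - \left(-335 + \left(-1 - 3\right) \left(-8\right)\right)^{2} = 5 - \left(-335 - -32\right)^{2} = 5 - \left(-335 + 32\right)^{2} = 5 - \left(-303\right)^{2} = 5 - 91809 = -91804$)
$\frac{l - 488096}{307679 + W{\left(-616 \right)}} = \frac{-91804 - 488096}{307679 + \sqrt{2} \sqrt{-616}} = - \frac{579900}{307679 + \sqrt{2} \cdot 2 i \sqrt{154}} = - \frac{579900}{307679 + 4 i \sqrt{77}}$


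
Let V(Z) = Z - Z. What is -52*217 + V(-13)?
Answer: -11284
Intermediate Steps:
V(Z) = 0
-52*217 + V(-13) = -52*217 + 0 = -11284 + 0 = -11284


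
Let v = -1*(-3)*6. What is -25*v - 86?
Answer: -536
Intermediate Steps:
v = 18 (v = 3*6 = 18)
-25*v - 86 = -25*18 - 86 = -450 - 86 = -536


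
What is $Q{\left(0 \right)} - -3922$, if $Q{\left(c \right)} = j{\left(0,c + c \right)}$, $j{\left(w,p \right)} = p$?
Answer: $3922$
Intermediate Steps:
$Q{\left(c \right)} = 2 c$ ($Q{\left(c \right)} = c + c = 2 c$)
$Q{\left(0 \right)} - -3922 = 2 \cdot 0 - -3922 = 0 + 3922 = 3922$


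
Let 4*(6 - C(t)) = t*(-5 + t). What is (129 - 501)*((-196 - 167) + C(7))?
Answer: 134106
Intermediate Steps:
C(t) = 6 - t*(-5 + t)/4
(129 - 501)*((-196 - 167) + C(7)) = (129 - 501)*((-196 - 167) + (6 - 1/4*7**2 + (5/4)*7)) = -372*(-363 + (6 - 1/4*49 + 35/4)) = -372*(-363 + (6 - 49/4 + 35/4)) = -372*(-363 + 5/2) = -372*(-721/2) = 134106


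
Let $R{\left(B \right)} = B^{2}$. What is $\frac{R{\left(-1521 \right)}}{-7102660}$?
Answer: $- \frac{2313441}{7102660} \approx -0.32571$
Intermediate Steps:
$\frac{R{\left(-1521 \right)}}{-7102660} = \frac{\left(-1521\right)^{2}}{-7102660} = 2313441 \left(- \frac{1}{7102660}\right) = - \frac{2313441}{7102660}$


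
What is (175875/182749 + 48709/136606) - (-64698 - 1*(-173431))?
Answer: -387777714357573/3566372842 ≈ -1.0873e+5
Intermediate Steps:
(175875/182749 + 48709/136606) - (-64698 - 1*(-173431)) = (175875*(1/182749) + 48709*(1/136606)) - (-64698 + 173431) = (25125/26107 + 48709/136606) - 1*108733 = 4703871613/3566372842 - 108733 = -387777714357573/3566372842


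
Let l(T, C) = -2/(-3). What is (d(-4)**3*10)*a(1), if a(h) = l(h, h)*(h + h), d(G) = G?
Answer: -2560/3 ≈ -853.33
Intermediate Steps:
l(T, C) = 2/3 (l(T, C) = -2*(-1/3) = 2/3)
a(h) = 4*h/3 (a(h) = 2*(h + h)/3 = 2*(2*h)/3 = 4*h/3)
(d(-4)**3*10)*a(1) = ((-4)**3*10)*((4/3)*1) = -64*10*(4/3) = -640*4/3 = -2560/3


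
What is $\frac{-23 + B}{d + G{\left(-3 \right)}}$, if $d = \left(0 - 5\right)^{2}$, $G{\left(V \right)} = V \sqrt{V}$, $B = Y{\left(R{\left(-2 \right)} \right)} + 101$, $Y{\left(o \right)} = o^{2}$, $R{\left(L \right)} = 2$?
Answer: $\frac{1025}{326} + \frac{123 i \sqrt{3}}{326} \approx 3.1442 + 0.6535 i$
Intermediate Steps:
$B = 105$ ($B = 2^{2} + 101 = 4 + 101 = 105$)
$G{\left(V \right)} = V^{\frac{3}{2}}$
$d = 25$ ($d = \left(-5\right)^{2} = 25$)
$\frac{-23 + B}{d + G{\left(-3 \right)}} = \frac{-23 + 105}{25 + \left(-3\right)^{\frac{3}{2}}} = \frac{82}{25 - 3 i \sqrt{3}}$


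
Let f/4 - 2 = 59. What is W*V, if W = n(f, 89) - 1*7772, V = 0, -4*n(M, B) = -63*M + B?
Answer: 0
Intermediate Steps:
f = 244 (f = 8 + 4*59 = 8 + 236 = 244)
n(M, B) = -B/4 + 63*M/4 (n(M, B) = -(-63*M + B)/4 = -(B - 63*M)/4 = -B/4 + 63*M/4)
W = -15805/4 (W = (-¼*89 + (63/4)*244) - 1*7772 = (-89/4 + 3843) - 7772 = 15283/4 - 7772 = -15805/4 ≈ -3951.3)
W*V = -15805/4*0 = 0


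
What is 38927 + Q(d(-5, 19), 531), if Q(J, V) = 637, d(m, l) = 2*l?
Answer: 39564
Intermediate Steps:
38927 + Q(d(-5, 19), 531) = 38927 + 637 = 39564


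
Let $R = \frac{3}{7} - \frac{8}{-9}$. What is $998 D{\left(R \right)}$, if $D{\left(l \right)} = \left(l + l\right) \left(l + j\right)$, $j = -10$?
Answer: $- \frac{90620396}{3969} \approx -22832.0$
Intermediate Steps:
$R = \frac{83}{63}$ ($R = 3 \cdot \frac{1}{7} - - \frac{8}{9} = \frac{3}{7} + \frac{8}{9} = \frac{83}{63} \approx 1.3175$)
$D{\left(l \right)} = 2 l \left(-10 + l\right)$ ($D{\left(l \right)} = \left(l + l\right) \left(l - 10\right) = 2 l \left(-10 + l\right)$)
$998 D{\left(R \right)} = 998 \cdot 2 \cdot \frac{83}{63} \left(-10 + \frac{83}{63}\right) = 998 \cdot 2 \cdot \frac{83}{63} \left(- \frac{547}{63}\right) = 998 \left(- \frac{90802}{3969}\right) = - \frac{90620396}{3969}$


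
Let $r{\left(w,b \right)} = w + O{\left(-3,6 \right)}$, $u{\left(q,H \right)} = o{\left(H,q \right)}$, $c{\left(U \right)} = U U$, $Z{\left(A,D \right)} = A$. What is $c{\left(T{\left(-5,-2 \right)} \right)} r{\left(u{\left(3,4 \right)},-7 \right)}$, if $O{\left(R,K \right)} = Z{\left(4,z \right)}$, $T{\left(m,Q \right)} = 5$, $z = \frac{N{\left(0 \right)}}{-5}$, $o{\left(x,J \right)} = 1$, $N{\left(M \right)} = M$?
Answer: $125$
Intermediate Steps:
$z = 0$ ($z = \frac{0}{-5} = 0 \left(- \frac{1}{5}\right) = 0$)
$c{\left(U \right)} = U^{2}$
$u{\left(q,H \right)} = 1$
$O{\left(R,K \right)} = 4$
$r{\left(w,b \right)} = 4 + w$ ($r{\left(w,b \right)} = w + 4 = 4 + w$)
$c{\left(T{\left(-5,-2 \right)} \right)} r{\left(u{\left(3,4 \right)},-7 \right)} = 5^{2} \left(4 + 1\right) = 25 \cdot 5 = 125$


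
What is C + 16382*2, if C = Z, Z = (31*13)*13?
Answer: 38003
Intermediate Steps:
Z = 5239 (Z = 403*13 = 5239)
C = 5239
C + 16382*2 = 5239 + 16382*2 = 5239 + 32764 = 38003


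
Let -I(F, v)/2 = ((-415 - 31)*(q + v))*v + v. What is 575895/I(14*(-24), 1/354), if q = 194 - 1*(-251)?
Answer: 18042214455/35129236 ≈ 513.60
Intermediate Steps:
q = 445 (q = 194 + 251 = 445)
I(F, v) = -2*v - 2*v*(-198470 - 446*v) (I(F, v) = -2*(((-415 - 31)*(445 + v))*v + v) = -2*((-446*(445 + v))*v + v) = -2*((-198470 - 446*v)*v + v) = -2*(v*(-198470 - 446*v) + v) = -2*(v + v*(-198470 - 446*v)) = -2*v - 2*v*(-198470 - 446*v))
575895/I(14*(-24), 1/354) = 575895/((2*(198469 + 446/354)/354)) = 575895/((2*(1/354)*(198469 + 446*(1/354)))) = 575895/((2*(1/354)*(198469 + 223/177))) = 575895/((2*(1/354)*(35129236/177))) = 575895/(35129236/31329) = 575895*(31329/35129236) = 18042214455/35129236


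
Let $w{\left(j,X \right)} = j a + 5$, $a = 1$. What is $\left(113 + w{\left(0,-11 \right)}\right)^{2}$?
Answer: $13924$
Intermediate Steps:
$w{\left(j,X \right)} = 5 + j$ ($w{\left(j,X \right)} = j 1 + 5 = j + 5 = 5 + j$)
$\left(113 + w{\left(0,-11 \right)}\right)^{2} = \left(113 + \left(5 + 0\right)\right)^{2} = \left(113 + 5\right)^{2} = 118^{2} = 13924$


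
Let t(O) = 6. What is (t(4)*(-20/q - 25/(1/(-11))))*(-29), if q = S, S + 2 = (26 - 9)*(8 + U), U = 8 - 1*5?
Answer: -1769754/37 ≈ -47831.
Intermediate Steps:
U = 3 (U = 8 - 5 = 3)
S = 185 (S = -2 + (26 - 9)*(8 + 3) = -2 + 17*11 = -2 + 187 = 185)
q = 185
(t(4)*(-20/q - 25/(1/(-11))))*(-29) = (6*(-20/185 - 25/(1/(-11))))*(-29) = (6*(-20*1/185 - 25/(-1/11)))*(-29) = (6*(-4/37 - 25*(-11)))*(-29) = (6*(-4/37 + 275))*(-29) = (6*(10171/37))*(-29) = (61026/37)*(-29) = -1769754/37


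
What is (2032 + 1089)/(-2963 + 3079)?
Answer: 3121/116 ≈ 26.905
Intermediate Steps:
(2032 + 1089)/(-2963 + 3079) = 3121/116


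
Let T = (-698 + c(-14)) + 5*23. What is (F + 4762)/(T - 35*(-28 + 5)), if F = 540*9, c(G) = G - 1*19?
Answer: 9622/189 ≈ 50.910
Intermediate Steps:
c(G) = -19 + G (c(G) = G - 19 = -19 + G)
F = 4860
T = -616 (T = (-698 + (-19 - 14)) + 5*23 = (-698 - 33) + 115 = -731 + 115 = -616)
(F + 4762)/(T - 35*(-28 + 5)) = (4860 + 4762)/(-616 - 35*(-28 + 5)) = 9622/(-616 - 35*(-23)) = 9622/(-616 + 805) = 9622/189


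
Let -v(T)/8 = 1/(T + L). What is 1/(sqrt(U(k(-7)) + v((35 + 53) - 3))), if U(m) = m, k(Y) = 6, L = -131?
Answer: sqrt(3266)/142 ≈ 0.40246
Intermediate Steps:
v(T) = -8/(-131 + T) (v(T) = -8/(T - 131) = -8/(-131 + T))
1/(sqrt(U(k(-7)) + v((35 + 53) - 3))) = 1/(sqrt(6 - 8/(-131 + ((35 + 53) - 3)))) = 1/(sqrt(6 - 8/(-131 + (88 - 3)))) = 1/(sqrt(6 - 8/(-131 + 85))) = 1/(sqrt(6 - 8/(-46))) = 1/(sqrt(6 - 8*(-1/46))) = 1/(sqrt(6 + 4/23)) = 1/(sqrt(142/23)) = 1/(sqrt(3266)/23) = sqrt(3266)/142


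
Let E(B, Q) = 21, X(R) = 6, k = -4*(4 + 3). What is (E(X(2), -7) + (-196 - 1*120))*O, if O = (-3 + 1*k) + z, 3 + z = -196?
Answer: 67850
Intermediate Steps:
k = -28 (k = -4*7 = -28)
z = -199 (z = -3 - 196 = -199)
O = -230 (O = (-3 + 1*(-28)) - 199 = (-3 - 28) - 199 = -31 - 199 = -230)
(E(X(2), -7) + (-196 - 1*120))*O = (21 + (-196 - 1*120))*(-230) = (21 + (-196 - 120))*(-230) = (21 - 316)*(-230) = -295*(-230) = 67850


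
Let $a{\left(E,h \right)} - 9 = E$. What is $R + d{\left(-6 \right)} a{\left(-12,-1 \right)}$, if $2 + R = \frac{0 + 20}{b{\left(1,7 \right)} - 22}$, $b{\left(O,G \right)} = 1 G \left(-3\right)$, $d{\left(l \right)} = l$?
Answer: $\frac{668}{43} \approx 15.535$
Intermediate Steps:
$a{\left(E,h \right)} = 9 + E$
$b{\left(O,G \right)} = - 3 G$ ($b{\left(O,G \right)} = G \left(-3\right) = - 3 G$)
$R = - \frac{106}{43}$ ($R = -2 + \frac{0 + 20}{\left(-3\right) 7 - 22} = -2 + \frac{20}{-21 - 22} = -2 + \frac{20}{-43} = -2 + 20 \left(- \frac{1}{43}\right) = -2 - \frac{20}{43} = - \frac{106}{43} \approx -2.4651$)
$R + d{\left(-6 \right)} a{\left(-12,-1 \right)} = - \frac{106}{43} - 6 \left(9 - 12\right) = - \frac{106}{43} - -18 = - \frac{106}{43} + 18 = \frac{668}{43}$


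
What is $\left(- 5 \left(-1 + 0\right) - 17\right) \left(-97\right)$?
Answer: $1164$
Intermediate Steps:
$\left(- 5 \left(-1 + 0\right) - 17\right) \left(-97\right) = \left(\left(-5\right) \left(-1\right) - 17\right) \left(-97\right) = \left(5 - 17\right) \left(-97\right) = \left(-12\right) \left(-97\right) = 1164$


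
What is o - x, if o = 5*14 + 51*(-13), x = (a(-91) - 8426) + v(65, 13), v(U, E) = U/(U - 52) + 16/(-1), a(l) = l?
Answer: 7935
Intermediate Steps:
v(U, E) = -16 + U/(-52 + U) (v(U, E) = U/(-52 + U) + 16*(-1) = U/(-52 + U) - 16 = -16 + U/(-52 + U))
x = -8528 (x = (-91 - 8426) + (832 - 15*65)/(-52 + 65) = -8517 + (832 - 975)/13 = -8517 + (1/13)*(-143) = -8517 - 11 = -8528)
o = -593 (o = 70 - 663 = -593)
o - x = -593 - 1*(-8528) = -593 + 8528 = 7935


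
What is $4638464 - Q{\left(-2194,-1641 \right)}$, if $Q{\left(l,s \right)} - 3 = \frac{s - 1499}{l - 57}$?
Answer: $\frac{10441172571}{2251} \approx 4.6385 \cdot 10^{6}$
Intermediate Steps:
$Q{\left(l,s \right)} = 3 + \frac{-1499 + s}{-57 + l}$ ($Q{\left(l,s \right)} = 3 + \frac{s - 1499}{l - 57} = 3 + \frac{-1499 + s}{-57 + l}$)
$4638464 - Q{\left(-2194,-1641 \right)} = 4638464 - \frac{-1670 - 1641 + 3 \left(-2194\right)}{-57 - 2194} = 4638464 - \frac{-1670 - 1641 - 6582}{-2251} = 4638464 - \left(- \frac{1}{2251}\right) \left(-9893\right) = 4638464 - \frac{9893}{2251} = \frac{10441172571}{2251}$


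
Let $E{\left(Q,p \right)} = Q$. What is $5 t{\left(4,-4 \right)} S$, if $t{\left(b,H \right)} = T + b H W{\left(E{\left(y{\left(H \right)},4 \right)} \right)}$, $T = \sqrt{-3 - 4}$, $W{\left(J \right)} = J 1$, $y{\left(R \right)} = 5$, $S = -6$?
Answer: $2400 - 30 i \sqrt{7} \approx 2400.0 - 79.373 i$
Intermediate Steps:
$W{\left(J \right)} = J$
$T = i \sqrt{7}$ ($T = \sqrt{-7} = i \sqrt{7} \approx 2.6458 i$)
$t{\left(b,H \right)} = i \sqrt{7} + 5 H b$ ($t{\left(b,H \right)} = i \sqrt{7} + b H 5 = i \sqrt{7} + H b 5 = i \sqrt{7} + 5 H b$)
$5 t{\left(4,-4 \right)} S = 5 \left(i \sqrt{7} + 5 \left(-4\right) 4\right) \left(-6\right) = 5 \left(i \sqrt{7} - 80\right) \left(-6\right) = 5 \left(-80 + i \sqrt{7}\right) \left(-6\right) = \left(-400 + 5 i \sqrt{7}\right) \left(-6\right) = 2400 - 30 i \sqrt{7}$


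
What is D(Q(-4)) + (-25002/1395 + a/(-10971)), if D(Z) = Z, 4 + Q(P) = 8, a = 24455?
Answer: -27465943/1700505 ≈ -16.152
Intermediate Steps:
Q(P) = 4 (Q(P) = -4 + 8 = 4)
D(Q(-4)) + (-25002/1395 + a/(-10971)) = 4 + (-25002/1395 + 24455/(-10971)) = 4 + (-25002*1/1395 + 24455*(-1/10971)) = 4 + (-2778/155 - 24455/10971) = 4 - 34267963/1700505 = -27465943/1700505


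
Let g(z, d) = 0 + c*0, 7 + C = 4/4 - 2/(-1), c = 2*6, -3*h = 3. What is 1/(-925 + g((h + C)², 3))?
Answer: -1/925 ≈ -0.0010811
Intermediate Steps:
h = -1 (h = -⅓*3 = -1)
c = 12
C = -4 (C = -7 + (4/4 - 2/(-1)) = -7 + (4*(¼) - 2*(-1)) = -7 + (1 + 2) = -7 + 3 = -4)
g(z, d) = 0 (g(z, d) = 0 + 12*0 = 0 + 0 = 0)
1/(-925 + g((h + C)², 3)) = 1/(-925 + 0) = 1/(-925) = -1/925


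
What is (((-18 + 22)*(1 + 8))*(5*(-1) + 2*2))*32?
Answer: -1152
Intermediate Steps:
(((-18 + 22)*(1 + 8))*(5*(-1) + 2*2))*32 = ((4*9)*(-5 + 4))*32 = (36*(-1))*32 = -36*32 = -1152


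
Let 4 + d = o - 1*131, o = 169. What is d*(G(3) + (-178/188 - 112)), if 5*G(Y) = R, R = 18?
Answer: -873681/235 ≈ -3717.8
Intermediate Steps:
G(Y) = 18/5 (G(Y) = (⅕)*18 = 18/5)
d = 34 (d = -4 + (169 - 1*131) = -4 + (169 - 131) = -4 + 38 = 34)
d*(G(3) + (-178/188 - 112)) = 34*(18/5 + (-178/188 - 112)) = 34*(18/5 + (-178*1/188 - 112)) = 34*(18/5 + (-89/94 - 112)) = 34*(18/5 - 10617/94) = 34*(-51393/470) = -873681/235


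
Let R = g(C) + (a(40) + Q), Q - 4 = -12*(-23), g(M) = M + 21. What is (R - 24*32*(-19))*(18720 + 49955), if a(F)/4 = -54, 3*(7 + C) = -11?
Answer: 3021631325/3 ≈ 1.0072e+9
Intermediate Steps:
C = -32/3 (C = -7 + (1/3)*(-11) = -7 - 11/3 = -32/3 ≈ -10.667)
a(F) = -216 (a(F) = 4*(-54) = -216)
g(M) = 21 + M
Q = 280 (Q = 4 - 12*(-23) = 4 + 276 = 280)
R = 223/3 (R = (21 - 32/3) + (-216 + 280) = 31/3 + 64 = 223/3 ≈ 74.333)
(R - 24*32*(-19))*(18720 + 49955) = (223/3 - 24*32*(-19))*(18720 + 49955) = (223/3 - 768*(-19))*68675 = (223/3 + 14592)*68675 = (43999/3)*68675 = 3021631325/3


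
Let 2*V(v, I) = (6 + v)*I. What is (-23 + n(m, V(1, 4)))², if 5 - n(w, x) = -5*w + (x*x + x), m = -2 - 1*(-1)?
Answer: 54289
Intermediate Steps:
V(v, I) = I*(6 + v)/2 (V(v, I) = ((6 + v)*I)/2 = (I*(6 + v))/2 = I*(6 + v)/2)
m = -1 (m = -2 + 1 = -1)
n(w, x) = 5 - x - x² + 5*w (n(w, x) = 5 - (-5*w + (x*x + x)) = 5 - (-5*w + (x² + x)) = 5 - (-5*w + (x + x²)) = 5 - (x + x² - 5*w) = 5 + (-x - x² + 5*w) = 5 - x - x² + 5*w)
(-23 + n(m, V(1, 4)))² = (-23 + (5 - 4*(6 + 1)/2 - ((½)*4*(6 + 1))² + 5*(-1)))² = (-23 + (5 - 4*7/2 - ((½)*4*7)² - 5))² = (-23 + (5 - 1*14 - 1*14² - 5))² = (-23 + (5 - 14 - 1*196 - 5))² = (-23 + (5 - 14 - 196 - 5))² = (-23 - 210)² = (-233)² = 54289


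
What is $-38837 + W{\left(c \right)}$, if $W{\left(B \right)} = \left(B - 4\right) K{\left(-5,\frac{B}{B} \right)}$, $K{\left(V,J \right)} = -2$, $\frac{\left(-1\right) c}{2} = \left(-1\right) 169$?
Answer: $-39505$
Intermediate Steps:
$c = 338$ ($c = - 2 \left(\left(-1\right) 169\right) = \left(-2\right) \left(-169\right) = 338$)
$W{\left(B \right)} = 8 - 2 B$ ($W{\left(B \right)} = \left(B - 4\right) \left(-2\right) = \left(-4 + B\right) \left(-2\right) = 8 - 2 B$)
$-38837 + W{\left(c \right)} = -38837 + \left(8 - 676\right) = -38837 - 668 = -39505$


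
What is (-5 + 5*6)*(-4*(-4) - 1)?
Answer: 375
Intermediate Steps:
(-5 + 5*6)*(-4*(-4) - 1) = (-5 + 30)*(16 - 1) = 25*15 = 375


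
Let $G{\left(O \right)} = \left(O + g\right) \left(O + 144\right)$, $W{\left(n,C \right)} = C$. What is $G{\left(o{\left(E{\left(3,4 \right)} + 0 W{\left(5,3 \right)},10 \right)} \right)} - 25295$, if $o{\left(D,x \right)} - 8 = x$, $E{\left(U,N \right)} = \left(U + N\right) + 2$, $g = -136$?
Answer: $-44411$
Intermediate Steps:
$E{\left(U,N \right)} = 2 + N + U$ ($E{\left(U,N \right)} = \left(N + U\right) + 2 = 2 + N + U$)
$o{\left(D,x \right)} = 8 + x$
$G{\left(O \right)} = \left(-136 + O\right) \left(144 + O\right)$ ($G{\left(O \right)} = \left(O - 136\right) \left(O + 144\right) = \left(-136 + O\right) \left(144 + O\right)$)
$G{\left(o{\left(E{\left(3,4 \right)} + 0 W{\left(5,3 \right)},10 \right)} \right)} - 25295 = \left(-19584 + \left(8 + 10\right)^{2} + 8 \left(8 + 10\right)\right) - 25295 = \left(-19584 + 18^{2} + 8 \cdot 18\right) - 25295 = \left(-19584 + 324 + 144\right) - 25295 = -19116 - 25295 = -44411$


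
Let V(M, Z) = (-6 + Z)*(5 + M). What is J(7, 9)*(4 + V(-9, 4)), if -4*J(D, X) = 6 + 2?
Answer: -24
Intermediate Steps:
J(D, X) = -2 (J(D, X) = -(6 + 2)/4 = -¼*8 = -2)
J(7, 9)*(4 + V(-9, 4)) = -2*(4 + (-30 - 6*(-9) + 5*4 - 9*4)) = -2*(4 + (-30 + 54 + 20 - 36)) = -2*(4 + 8) = -2*12 = -24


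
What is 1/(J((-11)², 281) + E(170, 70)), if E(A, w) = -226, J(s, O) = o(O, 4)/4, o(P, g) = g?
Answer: -1/225 ≈ -0.0044444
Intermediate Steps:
J(s, O) = 1 (J(s, O) = 4/4 = 4*(¼) = 1)
1/(J((-11)², 281) + E(170, 70)) = 1/(1 - 226) = 1/(-225) = -1/225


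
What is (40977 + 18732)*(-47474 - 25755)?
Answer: -4372430361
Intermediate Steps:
(40977 + 18732)*(-47474 - 25755) = 59709*(-73229) = -4372430361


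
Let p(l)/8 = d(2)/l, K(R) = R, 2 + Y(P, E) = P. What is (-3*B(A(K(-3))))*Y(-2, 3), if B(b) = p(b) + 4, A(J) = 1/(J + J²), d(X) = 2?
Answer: 1200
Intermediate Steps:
Y(P, E) = -2 + P
p(l) = 16/l (p(l) = 8*(2/l) = 16/l)
B(b) = 4 + 16/b (B(b) = 16/b + 4 = 4 + 16/b)
(-3*B(A(K(-3))))*Y(-2, 3) = (-3*(4 + 16/((1/((-3)*(1 - 3))))))*(-2 - 2) = -3*(4 + 16/((-⅓/(-2))))*(-4) = -3*(4 + 16/((-⅓*(-½))))*(-4) = -3*(4 + 16/(⅙))*(-4) = -3*(4 + 16*6)*(-4) = -3*(4 + 96)*(-4) = -3*100*(-4) = -300*(-4) = 1200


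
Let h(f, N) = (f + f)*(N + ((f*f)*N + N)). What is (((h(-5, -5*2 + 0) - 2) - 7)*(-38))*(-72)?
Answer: 7362576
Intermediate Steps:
h(f, N) = 2*f*(2*N + N*f**2) (h(f, N) = (2*f)*(N + (f**2*N + N)) = (2*f)*(N + (N*f**2 + N)) = (2*f)*(N + (N + N*f**2)) = (2*f)*(2*N + N*f**2) = 2*f*(2*N + N*f**2))
(((h(-5, -5*2 + 0) - 2) - 7)*(-38))*(-72) = (((2*(-5*2 + 0)*(-5)*(2 + (-5)**2) - 2) - 7)*(-38))*(-72) = (((2*(-10 + 0)*(-5)*(2 + 25) - 2) - 7)*(-38))*(-72) = (((2*(-10)*(-5)*27 - 2) - 7)*(-38))*(-72) = (((2700 - 2) - 7)*(-38))*(-72) = ((2698 - 7)*(-38))*(-72) = (2691*(-38))*(-72) = -102258*(-72) = 7362576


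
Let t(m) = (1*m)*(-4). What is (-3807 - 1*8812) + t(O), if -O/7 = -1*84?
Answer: -14971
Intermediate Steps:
O = 588 (O = -(-7)*84 = -7*(-84) = 588)
t(m) = -4*m (t(m) = m*(-4) = -4*m)
(-3807 - 1*8812) + t(O) = (-3807 - 1*8812) - 4*588 = (-3807 - 8812) - 2352 = -12619 - 2352 = -14971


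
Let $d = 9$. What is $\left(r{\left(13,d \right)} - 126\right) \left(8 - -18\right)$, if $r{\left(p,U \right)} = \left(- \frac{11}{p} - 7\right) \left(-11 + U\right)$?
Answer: $-2868$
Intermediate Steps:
$r{\left(p,U \right)} = \left(-11 + U\right) \left(-7 - \frac{11}{p}\right)$ ($r{\left(p,U \right)} = \left(-7 - \frac{11}{p}\right) \left(-11 + U\right) = \left(-11 + U\right) \left(-7 - \frac{11}{p}\right)$)
$\left(r{\left(13,d \right)} - 126\right) \left(8 - -18\right) = \left(\frac{121 - 99 - 91 \left(-11 + 9\right)}{13} - 126\right) \left(8 - -18\right) = \left(\frac{121 - 99 - 91 \left(-2\right)}{13} - 126\right) \left(8 + 18\right) = \left(\frac{121 - 99 + 182}{13} - 126\right) 26 = \left(\frac{1}{13} \cdot 204 - 126\right) 26 = \left(\frac{204}{13} - 126\right) 26 = \left(- \frac{1434}{13}\right) 26 = -2868$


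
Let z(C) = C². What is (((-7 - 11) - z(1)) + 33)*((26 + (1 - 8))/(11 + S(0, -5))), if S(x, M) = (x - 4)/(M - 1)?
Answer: 114/5 ≈ 22.800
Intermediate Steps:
S(x, M) = (-4 + x)/(-1 + M)
(((-7 - 11) - z(1)) + 33)*((26 + (1 - 8))/(11 + S(0, -5))) = (((-7 - 11) - 1*1²) + 33)*((26 + (1 - 8))/(11 + (-4 + 0)/(-1 - 5))) = ((-18 - 1*1) + 33)*((26 - 7)/(11 - 4/(-6))) = ((-18 - 1) + 33)*(19/(11 - ⅙*(-4))) = (-19 + 33)*(19/(11 + ⅔)) = 14*(19/(35/3)) = 14*(19*(3/35)) = 14*(57/35) = 114/5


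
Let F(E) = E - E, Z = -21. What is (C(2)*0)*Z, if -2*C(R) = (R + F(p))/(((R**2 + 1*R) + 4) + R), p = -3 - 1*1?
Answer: 0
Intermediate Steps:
p = -4 (p = -3 - 1 = -4)
F(E) = 0
C(R) = -R/(2*(4 + R**2 + 2*R)) (C(R) = -(R + 0)/(2*(((R**2 + 1*R) + 4) + R)) = -R/(2*(((R**2 + R) + 4) + R)) = -R/(2*(((R + R**2) + 4) + R)) = -R/(2*((4 + R + R**2) + R)) = -R/(2*(4 + R**2 + 2*R)))
(C(2)*0)*Z = (-1*2/(8 + 2*2**2 + 4*2)*0)*(-21) = (-1*2/(8 + 2*4 + 8)*0)*(-21) = (-1*2/(8 + 8 + 8)*0)*(-21) = (-1*2/24*0)*(-21) = (-1*2*1/24*0)*(-21) = -1/12*0*(-21) = 0*(-21) = 0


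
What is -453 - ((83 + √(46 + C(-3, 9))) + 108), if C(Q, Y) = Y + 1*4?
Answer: -644 - √59 ≈ -651.68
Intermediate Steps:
C(Q, Y) = 4 + Y (C(Q, Y) = Y + 4 = 4 + Y)
-453 - ((83 + √(46 + C(-3, 9))) + 108) = -453 - ((83 + √(46 + (4 + 9))) + 108) = -453 - ((83 + √(46 + 13)) + 108) = -453 - ((83 + √59) + 108) = -453 - (191 + √59) = -453 + (-191 - √59) = -644 - √59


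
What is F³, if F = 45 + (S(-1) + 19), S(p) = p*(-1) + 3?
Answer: 314432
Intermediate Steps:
S(p) = 3 - p (S(p) = -p + 3 = 3 - p)
F = 68 (F = 45 + ((3 - 1*(-1)) + 19) = 45 + ((3 + 1) + 19) = 45 + (4 + 19) = 45 + 23 = 68)
F³ = 68³ = 314432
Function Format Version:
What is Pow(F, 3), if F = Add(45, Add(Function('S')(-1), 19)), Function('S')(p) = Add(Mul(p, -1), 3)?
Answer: 314432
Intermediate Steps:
Function('S')(p) = Add(3, Mul(-1, p)) (Function('S')(p) = Add(Mul(-1, p), 3) = Add(3, Mul(-1, p)))
F = 68 (F = Add(45, Add(Add(3, Mul(-1, -1)), 19)) = Add(45, Add(Add(3, 1), 19)) = Add(45, Add(4, 19)) = Add(45, 23) = 68)
Pow(F, 3) = Pow(68, 3) = 314432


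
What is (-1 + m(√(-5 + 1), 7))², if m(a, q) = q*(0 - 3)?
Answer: 484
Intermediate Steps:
m(a, q) = -3*q (m(a, q) = q*(-3) = -3*q)
(-1 + m(√(-5 + 1), 7))² = (-1 - 3*7)² = (-1 - 21)² = (-22)² = 484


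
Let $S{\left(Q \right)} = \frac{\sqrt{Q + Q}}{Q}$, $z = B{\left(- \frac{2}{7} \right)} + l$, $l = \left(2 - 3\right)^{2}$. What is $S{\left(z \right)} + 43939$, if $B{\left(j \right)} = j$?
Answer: $43939 + \frac{\sqrt{70}}{5} \approx 43941.0$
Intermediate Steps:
$l = 1$ ($l = \left(-1\right)^{2} = 1$)
$z = \frac{5}{7}$ ($z = - \frac{2}{7} + 1 = \frac{5}{7} \approx 0.71429$)
$S{\left(Q \right)} = \frac{\sqrt{2}}{\sqrt{Q}}$ ($S{\left(Q \right)} = \frac{\sqrt{2 Q}}{Q} = \frac{\sqrt{2} \sqrt{Q}}{Q} = \frac{\sqrt{2}}{\sqrt{Q}}$)
$S{\left(z \right)} + 43939 = \frac{\sqrt{2}}{\frac{1}{7} \sqrt{35}} + 43939 = \sqrt{2} \frac{\sqrt{35}}{5} + 43939 = \frac{\sqrt{70}}{5} + 43939 = 43939 + \frac{\sqrt{70}}{5}$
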